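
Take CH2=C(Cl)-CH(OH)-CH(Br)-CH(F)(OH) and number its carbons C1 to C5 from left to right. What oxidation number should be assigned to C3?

C3 has one bond to C (0), one bond to C (0), one bond to H (-1), one bond to O (+1).
Oxidation state = 0 + 0 − 1 + 1 = 0.

0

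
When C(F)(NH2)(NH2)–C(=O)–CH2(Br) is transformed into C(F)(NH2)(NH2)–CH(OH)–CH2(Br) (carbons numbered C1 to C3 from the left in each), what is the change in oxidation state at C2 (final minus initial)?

-2

Before: C2 has 2 bonds to C, 2 bonds to O → oxidation state +2.
After: C2 has 2 bonds to C, 1 bond to H, 1 bond to O → oxidation state 0.
Δ = 0 − (+2) = -2, so this is a reduction at C2.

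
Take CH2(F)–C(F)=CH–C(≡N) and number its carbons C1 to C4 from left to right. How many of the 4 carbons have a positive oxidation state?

2

Count +1 for every bond to an atom more electronegative than carbon and −1 for every bond to one less electronegative; C–C bonds are 0. Tallying each carbon:
C1: 1C, 2H, 1F → 0 − 2 + 1 = -1
C2: 3C, 1F → 0 + 1 = +1
C3: 3C, 1H → 0 − 1 = -1
C4: 1C, 3N → 0 + 3 = +3
2 carbons (C2, C4) meet the condition.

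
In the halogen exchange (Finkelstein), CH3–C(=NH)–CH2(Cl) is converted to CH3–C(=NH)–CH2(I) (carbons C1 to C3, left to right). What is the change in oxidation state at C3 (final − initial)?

0

Before: C3 has 1 bond to C, 2 bonds to H, 1 bond to Cl → oxidation state -1.
After: C3 has 1 bond to C, 2 bonds to H, 1 bond to I → oxidation state -1.
Δ = -1 − (-1) = 0, so no net redox change at C3.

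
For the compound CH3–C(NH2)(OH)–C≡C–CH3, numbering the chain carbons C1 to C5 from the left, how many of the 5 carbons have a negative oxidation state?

Assign +1 per bond to O/N/halogen, −1 per bond to H or an electropositive element, and 0 per bond to carbon. Tallying each carbon:
C1: 1C, 3H → 0 − 3 = -3
C2: 2C, 1O, 1N → 0 + 1 + 1 = +2
C3: 4C → 0 = 0
C4: 4C → 0 = 0
C5: 1C, 3H → 0 − 3 = -3
2 carbons (C1, C5) meet the condition.

2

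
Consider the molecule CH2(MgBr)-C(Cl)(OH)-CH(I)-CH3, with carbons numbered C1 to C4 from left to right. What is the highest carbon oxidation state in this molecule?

+2

Bonds to more-electronegative neighbours contribute +1 each, bonds to H or metals contribute −1 each, and C–C bonds contribute 0. Tallying each carbon:
C1: 1C, 2H, 1Mg → 0 − 2 − 1 = -3
C2: 2C, 1O, 1Cl → 0 + 1 + 1 = +2
C3: 2C, 1H, 1I → 0 − 1 + 1 = 0
C4: 1C, 3H → 0 − 3 = -3
The highest value is +2.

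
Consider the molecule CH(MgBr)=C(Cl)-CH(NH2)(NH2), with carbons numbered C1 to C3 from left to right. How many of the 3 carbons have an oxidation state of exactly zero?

Count +1 for every bond to an atom more electronegative than carbon and −1 for every bond to one less electronegative; C–C bonds are 0. Tallying each carbon:
C1: 2C, 1H, 1Mg → 0 − 1 − 1 = -2
C2: 3C, 1Cl → 0 + 1 = +1
C3: 1C, 1H, 2N → 0 − 1 + 2 = +1
0 carbons meet the condition.

0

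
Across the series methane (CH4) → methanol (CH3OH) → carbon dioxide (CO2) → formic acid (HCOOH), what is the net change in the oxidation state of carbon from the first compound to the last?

+6

Carbon oxidation states along the series — methane: -4, methanol: -2, carbon dioxide: +4, formic acid: +2.
Net change = +2 − (-4) = +6.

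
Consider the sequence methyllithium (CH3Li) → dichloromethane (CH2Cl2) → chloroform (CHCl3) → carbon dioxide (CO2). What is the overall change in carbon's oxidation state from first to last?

Carbon oxidation states along the series — methyllithium: -4, dichloromethane: 0, chloroform: +2, carbon dioxide: +4.
Net change = +4 − (-4) = +8.

+8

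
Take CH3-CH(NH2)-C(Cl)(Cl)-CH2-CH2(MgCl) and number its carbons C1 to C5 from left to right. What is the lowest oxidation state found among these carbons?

Tallying each carbon's bonds:
C1: 1C, 3H → 0 − 3 = -3
C2: 2C, 1H, 1N → 0 − 1 + 1 = 0
C3: 2C, 2Cl → 0 + 2 = +2
C4: 2C, 2H → 0 − 2 = -2
C5: 1C, 2H, 1Mg → 0 − 2 − 1 = -3
The lowest value is -3.

-3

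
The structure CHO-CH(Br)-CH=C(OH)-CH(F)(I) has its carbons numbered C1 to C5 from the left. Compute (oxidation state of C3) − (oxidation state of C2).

-1

C3: 3C, 1H → 0 − 1 = -1
C2: 2C, 1H, 1Br → 0 − 1 + 1 = 0
Difference: -1 − (0) = -1.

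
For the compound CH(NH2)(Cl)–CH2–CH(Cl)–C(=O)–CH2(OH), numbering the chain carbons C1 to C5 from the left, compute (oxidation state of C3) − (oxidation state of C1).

-1

C3: 2C, 1H, 1Cl → 0 − 1 + 1 = 0
C1: 1C, 1H, 1N, 1Cl → 0 − 1 + 1 + 1 = +1
Difference: 0 − (+1) = -1.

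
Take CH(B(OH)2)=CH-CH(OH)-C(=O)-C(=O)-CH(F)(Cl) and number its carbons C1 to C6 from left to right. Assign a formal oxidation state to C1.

-2

C1 has a double bond to C (2×0 = 0), one bond to H (-1), one bond to B (-1).
Oxidation state = 0 − 1 − 1 = -2.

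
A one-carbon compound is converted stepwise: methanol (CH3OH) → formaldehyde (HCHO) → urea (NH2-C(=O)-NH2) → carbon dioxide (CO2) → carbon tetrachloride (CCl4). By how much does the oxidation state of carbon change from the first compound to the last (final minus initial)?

+6

Carbon oxidation states along the series — methanol: -2, formaldehyde: 0, urea: +4, carbon dioxide: +4, carbon tetrachloride: +4.
Net change = +4 − (-2) = +6.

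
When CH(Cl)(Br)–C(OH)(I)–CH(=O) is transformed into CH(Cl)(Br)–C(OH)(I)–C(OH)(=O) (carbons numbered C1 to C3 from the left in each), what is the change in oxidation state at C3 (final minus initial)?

+2

Before: C3 has 1 bond to C, 1 bond to H, 2 bonds to O → oxidation state +1.
After: C3 has 1 bond to C, 3 bonds to O → oxidation state +3.
Δ = +3 − (+1) = +2, so this is an oxidation at C3.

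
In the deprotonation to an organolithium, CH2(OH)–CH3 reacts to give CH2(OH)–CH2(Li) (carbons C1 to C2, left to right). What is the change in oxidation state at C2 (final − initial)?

Before: C2 has 1 bond to C, 3 bonds to H → oxidation state -3.
After: C2 has 1 bond to C, 2 bonds to H, 1 bond to Li → oxidation state -3.
Δ = -3 − (-3) = 0, so no net redox change at C2.

0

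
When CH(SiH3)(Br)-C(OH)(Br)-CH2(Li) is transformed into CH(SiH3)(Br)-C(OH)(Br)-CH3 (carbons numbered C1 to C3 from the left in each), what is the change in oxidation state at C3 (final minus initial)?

Before: C3 has 1 bond to C, 2 bonds to H, 1 bond to Li → oxidation state -3.
After: C3 has 1 bond to C, 3 bonds to H → oxidation state -3.
Δ = -3 − (-3) = 0, so no net redox change at C3.

0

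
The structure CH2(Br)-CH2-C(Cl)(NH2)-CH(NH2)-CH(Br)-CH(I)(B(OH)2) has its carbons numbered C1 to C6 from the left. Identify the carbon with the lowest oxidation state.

C2

Count +1 for every bond to an atom more electronegative than carbon and −1 for every bond to one less electronegative; C–C bonds are 0. Tallying each carbon:
C1: 1C, 2H, 1Br → 0 − 2 + 1 = -1
C2: 2C, 2H → 0 − 2 = -2
C3: 2C, 1N, 1Cl → 0 + 1 + 1 = +2
C4: 2C, 1H, 1N → 0 − 1 + 1 = 0
C5: 2C, 1H, 1Br → 0 − 1 + 1 = 0
C6: 1C, 1H, 1I, 1B → 0 − 1 + 1 − 1 = -1
The most reduced carbon is C2 at -2.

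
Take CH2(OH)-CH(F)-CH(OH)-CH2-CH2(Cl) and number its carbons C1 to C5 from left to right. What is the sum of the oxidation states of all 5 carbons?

Tallying each carbon's bonds:
C1: 1C, 2H, 1O → 0 − 2 + 1 = -1
C2: 2C, 1H, 1F → 0 − 1 + 1 = 0
C3: 2C, 1H, 1O → 0 − 1 + 1 = 0
C4: 2C, 2H → 0 − 2 = -2
C5: 1C, 2H, 1Cl → 0 − 2 + 1 = -1
Sum = -1 + 0 + 0 − 2 − 1 = -4.

-4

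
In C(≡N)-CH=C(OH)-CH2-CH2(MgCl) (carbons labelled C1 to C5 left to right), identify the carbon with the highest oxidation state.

Bonds to more-electronegative neighbours contribute +1 each, bonds to H or metals contribute −1 each, and C–C bonds contribute 0. Tallying each carbon:
C1: 1C, 3N → 0 + 3 = +3
C2: 3C, 1H → 0 − 1 = -1
C3: 3C, 1O → 0 + 1 = +1
C4: 2C, 2H → 0 − 2 = -2
C5: 1C, 2H, 1Mg → 0 − 2 − 1 = -3
The most oxidised carbon is C1 at +3.

C1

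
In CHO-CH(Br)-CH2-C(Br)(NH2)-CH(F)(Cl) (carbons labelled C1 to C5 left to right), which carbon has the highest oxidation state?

Tallying each carbon's bonds:
C1: 1C, 1H, 2O → 0 − 1 + 2 = +1
C2: 2C, 1H, 1Br → 0 − 1 + 1 = 0
C3: 2C, 2H → 0 − 2 = -2
C4: 2C, 1N, 1Br → 0 + 1 + 1 = +2
C5: 1C, 1H, 1F, 1Cl → 0 − 1 + 1 + 1 = +1
The most oxidised carbon is C4 at +2.

C4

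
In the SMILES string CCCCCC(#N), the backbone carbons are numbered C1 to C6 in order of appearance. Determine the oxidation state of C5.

-2

Count +1 for every bond to an atom more electronegative than carbon and −1 for every bond to one less electronegative; C–C bonds are 0.
C5 has one bond to C (0), one bond to C (0), one bond to H (-1), one bond to H (-1).
Oxidation state = 0 + 0 − 1 − 1 = -2.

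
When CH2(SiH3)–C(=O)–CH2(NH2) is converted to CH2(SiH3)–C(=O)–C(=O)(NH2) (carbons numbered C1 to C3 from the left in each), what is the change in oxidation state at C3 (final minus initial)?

Before: C3 has 1 bond to C, 2 bonds to H, 1 bond to N → oxidation state -1.
After: C3 has 1 bond to C, 2 bonds to O, 1 bond to N → oxidation state +3.
Δ = +3 − (-1) = +4, so this is an oxidation at C3.

+4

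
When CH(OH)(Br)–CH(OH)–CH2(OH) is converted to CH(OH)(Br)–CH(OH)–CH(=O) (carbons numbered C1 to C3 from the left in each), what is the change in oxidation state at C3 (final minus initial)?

+2

Before: C3 has 1 bond to C, 2 bonds to H, 1 bond to O → oxidation state -1.
After: C3 has 1 bond to C, 1 bond to H, 2 bonds to O → oxidation state +1.
Δ = +1 − (-1) = +2, so this is an oxidation at C3.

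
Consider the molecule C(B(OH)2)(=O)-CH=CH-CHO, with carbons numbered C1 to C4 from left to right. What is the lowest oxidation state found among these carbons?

Tallying each carbon's bonds:
C1: 1C, 2O, 1B → 0 + 2 − 1 = +1
C2: 3C, 1H → 0 − 1 = -1
C3: 3C, 1H → 0 − 1 = -1
C4: 1C, 1H, 2O → 0 − 1 + 2 = +1
The lowest value is -1.

-1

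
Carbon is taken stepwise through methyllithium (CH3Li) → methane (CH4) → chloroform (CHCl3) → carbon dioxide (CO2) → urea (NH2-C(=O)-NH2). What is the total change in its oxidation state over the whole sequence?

Carbon oxidation states along the series — methyllithium: -4, methane: -4, chloroform: +2, carbon dioxide: +4, urea: +4.
Net change = +4 − (-4) = +8.

+8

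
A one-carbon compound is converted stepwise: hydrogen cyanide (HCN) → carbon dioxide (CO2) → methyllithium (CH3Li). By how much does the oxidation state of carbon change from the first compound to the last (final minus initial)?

Carbon oxidation states along the series — hydrogen cyanide: +2, carbon dioxide: +4, methyllithium: -4.
Net change = -4 − (+2) = -6.

-6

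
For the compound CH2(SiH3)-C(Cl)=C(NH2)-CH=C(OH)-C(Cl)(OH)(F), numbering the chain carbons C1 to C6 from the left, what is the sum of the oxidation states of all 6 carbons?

+2

Tallying each carbon's bonds:
C1: 1C, 2H, 1Si → 0 − 2 − 1 = -3
C2: 3C, 1Cl → 0 + 1 = +1
C3: 3C, 1N → 0 + 1 = +1
C4: 3C, 1H → 0 − 1 = -1
C5: 3C, 1O → 0 + 1 = +1
C6: 1C, 1O, 1F, 1Cl → 0 + 1 + 1 + 1 = +3
Sum = -3 + 1 + 1 − 1 + 1 + 3 = +2.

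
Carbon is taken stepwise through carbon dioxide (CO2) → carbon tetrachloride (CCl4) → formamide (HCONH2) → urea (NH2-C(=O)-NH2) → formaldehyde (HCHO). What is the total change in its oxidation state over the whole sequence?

-4

Carbon oxidation states along the series — carbon dioxide: +4, carbon tetrachloride: +4, formamide: +2, urea: +4, formaldehyde: 0.
Net change = 0 − (+4) = -4.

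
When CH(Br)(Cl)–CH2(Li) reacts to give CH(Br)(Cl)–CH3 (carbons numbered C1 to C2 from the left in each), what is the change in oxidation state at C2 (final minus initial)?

Before: C2 has 1 bond to C, 2 bonds to H, 1 bond to Li → oxidation state -3.
After: C2 has 1 bond to C, 3 bonds to H → oxidation state -3.
Δ = -3 − (-3) = 0, so no net redox change at C2.

0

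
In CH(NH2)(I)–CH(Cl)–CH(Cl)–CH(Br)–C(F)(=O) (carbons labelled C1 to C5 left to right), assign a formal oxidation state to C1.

Bonds to more-electronegative neighbours contribute +1 each, bonds to H or metals contribute −1 each, and C–C bonds contribute 0.
C1 has one bond to C (0), one bond to H (-1), one bond to N (+1), one bond to I (+1).
Oxidation state = 0 − 1 + 1 + 1 = +1.

+1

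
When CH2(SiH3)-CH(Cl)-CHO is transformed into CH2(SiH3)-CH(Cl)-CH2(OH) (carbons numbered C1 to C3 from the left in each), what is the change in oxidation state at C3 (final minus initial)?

-2

Before: C3 has 1 bond to C, 1 bond to H, 2 bonds to O → oxidation state +1.
After: C3 has 1 bond to C, 2 bonds to H, 1 bond to O → oxidation state -1.
Δ = -1 − (+1) = -2, so this is a reduction at C3.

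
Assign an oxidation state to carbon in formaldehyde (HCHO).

The carbon has one bond to H (-1), one bond to H (-1), a double bond to O (2×+1 = +2).
Oxidation state = -1 − 1 + 2 = 0.

0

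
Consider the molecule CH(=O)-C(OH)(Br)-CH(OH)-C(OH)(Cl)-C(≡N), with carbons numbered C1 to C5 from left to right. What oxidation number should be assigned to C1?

+1

C1 has one bond to C (0), a double bond to O (2×+1 = +2), one bond to H (-1).
Oxidation state = 0 + 2 − 1 = +1.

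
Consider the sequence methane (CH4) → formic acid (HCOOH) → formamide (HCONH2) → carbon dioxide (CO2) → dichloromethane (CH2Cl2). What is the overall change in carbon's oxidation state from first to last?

+4

Carbon oxidation states along the series — methane: -4, formic acid: +2, formamide: +2, carbon dioxide: +4, dichloromethane: 0.
Net change = 0 − (-4) = +4.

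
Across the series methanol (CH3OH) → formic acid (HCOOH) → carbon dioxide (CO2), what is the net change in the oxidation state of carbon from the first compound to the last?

+6

Carbon oxidation states along the series — methanol: -2, formic acid: +2, carbon dioxide: +4.
Net change = +4 − (-2) = +6.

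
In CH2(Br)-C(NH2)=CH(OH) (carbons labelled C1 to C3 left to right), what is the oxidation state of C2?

+1

C2 has one bond to C (0), a double bond to C (2×0 = 0), one bond to N (+1).
Oxidation state = 0 + 0 + 1 = +1.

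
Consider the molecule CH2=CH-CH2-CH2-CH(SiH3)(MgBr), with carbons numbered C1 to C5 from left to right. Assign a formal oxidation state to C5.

-3

C5 has one bond to C (0), one bond to Si (-1), one bond to Mg (-1), one bond to H (-1).
Oxidation state = 0 − 1 − 1 − 1 = -3.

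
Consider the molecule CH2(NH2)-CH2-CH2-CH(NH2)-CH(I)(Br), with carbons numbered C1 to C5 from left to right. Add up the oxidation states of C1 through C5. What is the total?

Tallying each carbon's bonds:
C1: 1C, 2H, 1N → 0 − 2 + 1 = -1
C2: 2C, 2H → 0 − 2 = -2
C3: 2C, 2H → 0 − 2 = -2
C4: 2C, 1H, 1N → 0 − 1 + 1 = 0
C5: 1C, 1H, 1Br, 1I → 0 − 1 + 1 + 1 = +1
Sum = -1 − 2 − 2 + 0 + 1 = -4.

-4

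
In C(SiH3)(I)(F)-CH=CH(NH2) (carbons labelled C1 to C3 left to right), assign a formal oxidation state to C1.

+1

C1 has one bond to C (0), one bond to Si (-1), one bond to I (+1), one bond to F (+1).
Oxidation state = 0 − 1 + 1 + 1 = +1.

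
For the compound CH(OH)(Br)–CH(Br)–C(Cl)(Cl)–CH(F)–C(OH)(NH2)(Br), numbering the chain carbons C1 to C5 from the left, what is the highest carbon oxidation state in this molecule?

+3

Tallying each carbon's bonds:
C1: 1C, 1H, 1O, 1Br → 0 − 1 + 1 + 1 = +1
C2: 2C, 1H, 1Br → 0 − 1 + 1 = 0
C3: 2C, 2Cl → 0 + 2 = +2
C4: 2C, 1H, 1F → 0 − 1 + 1 = 0
C5: 1C, 1O, 1N, 1Br → 0 + 1 + 1 + 1 = +3
The highest value is +3.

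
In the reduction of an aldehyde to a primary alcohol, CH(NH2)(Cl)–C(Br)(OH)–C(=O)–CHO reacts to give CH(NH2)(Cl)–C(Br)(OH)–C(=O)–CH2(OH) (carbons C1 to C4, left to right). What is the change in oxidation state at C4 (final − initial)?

-2

Before: C4 has 1 bond to C, 1 bond to H, 2 bonds to O → oxidation state +1.
After: C4 has 1 bond to C, 2 bonds to H, 1 bond to O → oxidation state -1.
Δ = -1 − (+1) = -2, so this is a reduction at C4.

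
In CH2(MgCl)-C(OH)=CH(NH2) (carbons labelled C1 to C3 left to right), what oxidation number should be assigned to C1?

-3

C1 has one bond to C (0), one bond to H (-1), one bond to H (-1), one bond to Mg (-1).
Oxidation state = 0 − 1 − 1 − 1 = -3.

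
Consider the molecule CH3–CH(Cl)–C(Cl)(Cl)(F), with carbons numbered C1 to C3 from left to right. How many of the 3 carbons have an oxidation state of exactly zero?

Assign +1 per bond to O/N/halogen, −1 per bond to H or an electropositive element, and 0 per bond to carbon. Tallying each carbon:
C1: 1C, 3H → 0 − 3 = -3
C2: 2C, 1H, 1Cl → 0 − 1 + 1 = 0
C3: 1C, 1F, 2Cl → 0 + 1 + 2 = +3
1 carbon (C2) meets the condition.

1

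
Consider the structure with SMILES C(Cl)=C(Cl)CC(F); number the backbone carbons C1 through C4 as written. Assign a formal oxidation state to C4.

Each bond to a more electronegative atom (O, N, halogen) counts +1, each bond to a less electronegative atom (H, metal, B, Si) counts −1, and each C–C bond counts 0.
C4 has one bond to C (0), one bond to H (-1), one bond to F (+1), one bond to H (-1).
Oxidation state = 0 − 1 + 1 − 1 = -1.

-1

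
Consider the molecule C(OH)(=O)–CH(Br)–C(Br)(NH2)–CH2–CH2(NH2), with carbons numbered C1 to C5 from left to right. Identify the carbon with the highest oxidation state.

C1

Each bond to a more electronegative atom (O, N, halogen) counts +1, each bond to a less electronegative atom (H, metal, B, Si) counts −1, and each C–C bond counts 0. Tallying each carbon:
C1: 1C, 3O → 0 + 3 = +3
C2: 2C, 1H, 1Br → 0 − 1 + 1 = 0
C3: 2C, 1N, 1Br → 0 + 1 + 1 = +2
C4: 2C, 2H → 0 − 2 = -2
C5: 1C, 2H, 1N → 0 − 2 + 1 = -1
The most oxidised carbon is C1 at +3.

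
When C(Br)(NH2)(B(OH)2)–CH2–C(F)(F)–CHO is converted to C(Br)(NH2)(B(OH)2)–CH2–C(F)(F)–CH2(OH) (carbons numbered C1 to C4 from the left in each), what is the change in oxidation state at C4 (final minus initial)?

Before: C4 has 1 bond to C, 1 bond to H, 2 bonds to O → oxidation state +1.
After: C4 has 1 bond to C, 2 bonds to H, 1 bond to O → oxidation state -1.
Δ = -1 − (+1) = -2, so this is a reduction at C4.

-2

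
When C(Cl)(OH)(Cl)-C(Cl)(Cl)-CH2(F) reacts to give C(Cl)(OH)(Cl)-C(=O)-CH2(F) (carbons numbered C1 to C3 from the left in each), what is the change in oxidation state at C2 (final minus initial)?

Before: C2 has 2 bonds to C, 2 bonds to Cl → oxidation state +2.
After: C2 has 2 bonds to C, 2 bonds to O → oxidation state +2.
Δ = +2 − (+2) = 0, so no net redox change at C2.

0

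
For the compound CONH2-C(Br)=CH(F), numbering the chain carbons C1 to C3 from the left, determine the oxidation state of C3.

0

Count +1 for every bond to an atom more electronegative than carbon and −1 for every bond to one less electronegative; C–C bonds are 0.
C3 has a double bond to C (2×0 = 0), one bond to H (-1), one bond to F (+1).
Oxidation state = 0 − 1 + 1 = 0.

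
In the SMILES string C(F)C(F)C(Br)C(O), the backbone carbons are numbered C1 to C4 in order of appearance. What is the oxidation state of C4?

-1

Bonds to more-electronegative neighbours contribute +1 each, bonds to H or metals contribute −1 each, and C–C bonds contribute 0.
C4 has one bond to C (0), one bond to H (-1), one bond to O (+1), one bond to H (-1).
Oxidation state = 0 − 1 + 1 − 1 = -1.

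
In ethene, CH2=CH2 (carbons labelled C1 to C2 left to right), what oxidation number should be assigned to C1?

C1 has one bond to H (-1), one bond to H (-1), a double bond to C (2×0 = 0).
Oxidation state = -1 − 1 + 0 = -2.

-2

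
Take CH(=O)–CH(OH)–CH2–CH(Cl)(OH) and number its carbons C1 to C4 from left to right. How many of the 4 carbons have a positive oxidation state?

2

Tallying each carbon's bonds:
C1: 1C, 1H, 2O → 0 − 1 + 2 = +1
C2: 2C, 1H, 1O → 0 − 1 + 1 = 0
C3: 2C, 2H → 0 − 2 = -2
C4: 1C, 1H, 1O, 1Cl → 0 − 1 + 1 + 1 = +1
2 carbons (C1, C4) meet the condition.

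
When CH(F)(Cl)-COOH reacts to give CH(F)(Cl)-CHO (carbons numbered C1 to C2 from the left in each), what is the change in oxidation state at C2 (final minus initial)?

Before: C2 has 1 bond to C, 3 bonds to O → oxidation state +3.
After: C2 has 1 bond to C, 1 bond to H, 2 bonds to O → oxidation state +1.
Δ = +1 − (+3) = -2, so this is a reduction at C2.

-2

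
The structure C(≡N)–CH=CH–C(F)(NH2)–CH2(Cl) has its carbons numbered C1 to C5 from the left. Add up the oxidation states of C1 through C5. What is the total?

+2

Tallying each carbon's bonds:
C1: 1C, 3N → 0 + 3 = +3
C2: 3C, 1H → 0 − 1 = -1
C3: 3C, 1H → 0 − 1 = -1
C4: 2C, 1N, 1F → 0 + 1 + 1 = +2
C5: 1C, 2H, 1Cl → 0 − 2 + 1 = -1
Sum = +3 − 1 − 1 + 2 − 1 = +2.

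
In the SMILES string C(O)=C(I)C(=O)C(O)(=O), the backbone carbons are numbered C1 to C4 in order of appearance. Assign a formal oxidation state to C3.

Each bond to a more electronegative atom (O, N, halogen) counts +1, each bond to a less electronegative atom (H, metal, B, Si) counts −1, and each C–C bond counts 0.
C3 has one bond to C (0), one bond to C (0), a double bond to O (2×+1 = +2).
Oxidation state = 0 + 0 + 2 = +2.

+2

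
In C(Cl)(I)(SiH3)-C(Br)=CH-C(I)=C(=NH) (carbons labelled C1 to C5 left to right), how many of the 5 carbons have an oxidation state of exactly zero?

Tallying each carbon's bonds:
C1: 1C, 1Cl, 1I, 1Si → 0 + 1 + 1 − 1 = +1
C2: 3C, 1Br → 0 + 1 = +1
C3: 3C, 1H → 0 − 1 = -1
C4: 3C, 1I → 0 + 1 = +1
C5: 2C, 2N → 0 + 2 = +2
0 carbons meet the condition.

0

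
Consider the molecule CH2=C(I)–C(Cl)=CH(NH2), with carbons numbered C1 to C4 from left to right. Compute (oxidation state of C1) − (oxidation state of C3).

C1: 2C, 2H → 0 − 2 = -2
C3: 3C, 1Cl → 0 + 1 = +1
Difference: -2 − (+1) = -3.

-3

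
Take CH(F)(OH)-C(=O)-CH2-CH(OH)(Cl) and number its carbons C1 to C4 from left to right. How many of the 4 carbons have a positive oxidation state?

Each bond to a more electronegative atom (O, N, halogen) counts +1, each bond to a less electronegative atom (H, metal, B, Si) counts −1, and each C–C bond counts 0. Tallying each carbon:
C1: 1C, 1H, 1O, 1F → 0 − 1 + 1 + 1 = +1
C2: 2C, 2O → 0 + 2 = +2
C3: 2C, 2H → 0 − 2 = -2
C4: 1C, 1H, 1O, 1Cl → 0 − 1 + 1 + 1 = +1
3 carbons (C1, C2, C4) meet the condition.

3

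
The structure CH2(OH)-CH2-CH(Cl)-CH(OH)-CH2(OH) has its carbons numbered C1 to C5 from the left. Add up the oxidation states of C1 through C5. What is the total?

Count +1 for every bond to an atom more electronegative than carbon and −1 for every bond to one less electronegative; C–C bonds are 0. Tallying each carbon:
C1: 1C, 2H, 1O → 0 − 2 + 1 = -1
C2: 2C, 2H → 0 − 2 = -2
C3: 2C, 1H, 1Cl → 0 − 1 + 1 = 0
C4: 2C, 1H, 1O → 0 − 1 + 1 = 0
C5: 1C, 2H, 1O → 0 − 2 + 1 = -1
Sum = -1 − 2 + 0 + 0 − 1 = -4.

-4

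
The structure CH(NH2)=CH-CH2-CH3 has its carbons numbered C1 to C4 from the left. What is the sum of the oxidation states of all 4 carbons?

-6

Assign +1 per bond to O/N/halogen, −1 per bond to H or an electropositive element, and 0 per bond to carbon. Tallying each carbon:
C1: 2C, 1H, 1N → 0 − 1 + 1 = 0
C2: 3C, 1H → 0 − 1 = -1
C3: 2C, 2H → 0 − 2 = -2
C4: 1C, 3H → 0 − 3 = -3
Sum = 0 − 1 − 2 − 3 = -6.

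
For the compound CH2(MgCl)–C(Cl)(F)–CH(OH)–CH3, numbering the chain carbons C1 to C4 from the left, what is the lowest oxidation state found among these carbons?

-3

Each bond to a more electronegative atom (O, N, halogen) counts +1, each bond to a less electronegative atom (H, metal, B, Si) counts −1, and each C–C bond counts 0. Tallying each carbon:
C1: 1C, 2H, 1Mg → 0 − 2 − 1 = -3
C2: 2C, 1F, 1Cl → 0 + 1 + 1 = +2
C3: 2C, 1H, 1O → 0 − 1 + 1 = 0
C4: 1C, 3H → 0 − 3 = -3
The lowest value is -3.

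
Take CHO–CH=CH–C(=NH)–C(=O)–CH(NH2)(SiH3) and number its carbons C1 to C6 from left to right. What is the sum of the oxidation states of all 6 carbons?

Tallying each carbon's bonds:
C1: 1C, 1H, 2O → 0 − 1 + 2 = +1
C2: 3C, 1H → 0 − 1 = -1
C3: 3C, 1H → 0 − 1 = -1
C4: 2C, 2N → 0 + 2 = +2
C5: 2C, 2O → 0 + 2 = +2
C6: 1C, 1H, 1N, 1Si → 0 − 1 + 1 − 1 = -1
Sum = +1 − 1 − 1 + 2 + 2 − 1 = +2.

+2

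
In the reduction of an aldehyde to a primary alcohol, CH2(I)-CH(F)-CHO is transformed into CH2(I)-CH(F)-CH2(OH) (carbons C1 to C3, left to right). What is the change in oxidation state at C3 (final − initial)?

-2

Before: C3 has 1 bond to C, 1 bond to H, 2 bonds to O → oxidation state +1.
After: C3 has 1 bond to C, 2 bonds to H, 1 bond to O → oxidation state -1.
Δ = -1 − (+1) = -2, so this is a reduction at C3.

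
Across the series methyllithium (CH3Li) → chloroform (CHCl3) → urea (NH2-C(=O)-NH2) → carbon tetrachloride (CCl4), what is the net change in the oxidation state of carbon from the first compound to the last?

Carbon oxidation states along the series — methyllithium: -4, chloroform: +2, urea: +4, carbon tetrachloride: +4.
Net change = +4 − (-4) = +8.

+8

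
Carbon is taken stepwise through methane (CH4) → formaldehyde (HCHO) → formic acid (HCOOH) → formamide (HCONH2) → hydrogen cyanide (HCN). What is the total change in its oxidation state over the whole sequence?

+6

Carbon oxidation states along the series — methane: -4, formaldehyde: 0, formic acid: +2, formamide: +2, hydrogen cyanide: +2.
Net change = +2 − (-4) = +6.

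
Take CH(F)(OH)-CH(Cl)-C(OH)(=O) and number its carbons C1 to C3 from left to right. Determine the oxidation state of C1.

C1 has one bond to C (0), one bond to H (-1), one bond to F (+1), one bond to O (+1).
Oxidation state = 0 − 1 + 1 + 1 = +1.

+1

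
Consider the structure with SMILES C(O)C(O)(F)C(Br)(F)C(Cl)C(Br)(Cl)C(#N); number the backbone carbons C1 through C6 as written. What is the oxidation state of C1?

Count +1 for every bond to an atom more electronegative than carbon and −1 for every bond to one less electronegative; C–C bonds are 0.
C1 has one bond to C (0), one bond to O (+1), one bond to H (-1), one bond to H (-1).
Oxidation state = 0 + 1 − 1 − 1 = -1.

-1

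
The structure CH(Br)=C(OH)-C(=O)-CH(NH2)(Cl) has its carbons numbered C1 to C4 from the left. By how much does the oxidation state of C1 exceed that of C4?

-1

C1: 2C, 1H, 1Br → 0 − 1 + 1 = 0
C4: 1C, 1H, 1N, 1Cl → 0 − 1 + 1 + 1 = +1
Difference: 0 − (+1) = -1.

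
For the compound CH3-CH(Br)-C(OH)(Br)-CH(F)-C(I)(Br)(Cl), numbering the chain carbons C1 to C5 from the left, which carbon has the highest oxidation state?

Tallying each carbon's bonds:
C1: 1C, 3H → 0 − 3 = -3
C2: 2C, 1H, 1Br → 0 − 1 + 1 = 0
C3: 2C, 1O, 1Br → 0 + 1 + 1 = +2
C4: 2C, 1H, 1F → 0 − 1 + 1 = 0
C5: 1C, 1Cl, 1Br, 1I → 0 + 1 + 1 + 1 = +3
The most oxidised carbon is C5 at +3.

C5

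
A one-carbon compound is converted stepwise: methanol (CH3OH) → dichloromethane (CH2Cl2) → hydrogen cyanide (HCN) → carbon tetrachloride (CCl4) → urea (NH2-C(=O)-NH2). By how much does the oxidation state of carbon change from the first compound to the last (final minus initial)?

+6

Carbon oxidation states along the series — methanol: -2, dichloromethane: 0, hydrogen cyanide: +2, carbon tetrachloride: +4, urea: +4.
Net change = +4 − (-2) = +6.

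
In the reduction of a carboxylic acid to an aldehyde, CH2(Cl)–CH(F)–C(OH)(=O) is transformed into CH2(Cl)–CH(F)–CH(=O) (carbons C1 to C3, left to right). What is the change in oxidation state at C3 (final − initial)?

-2

Before: C3 has 1 bond to C, 3 bonds to O → oxidation state +3.
After: C3 has 1 bond to C, 1 bond to H, 2 bonds to O → oxidation state +1.
Δ = +1 − (+3) = -2, so this is a reduction at C3.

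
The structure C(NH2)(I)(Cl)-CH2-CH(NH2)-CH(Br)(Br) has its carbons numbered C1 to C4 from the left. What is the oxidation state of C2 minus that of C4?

C2: 2C, 2H → 0 − 2 = -2
C4: 1C, 1H, 2Br → 0 − 1 + 2 = +1
Difference: -2 − (+1) = -3.

-3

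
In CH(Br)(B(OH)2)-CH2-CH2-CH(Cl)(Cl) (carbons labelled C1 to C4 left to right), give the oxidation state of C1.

-1

C1 has one bond to C (0), one bond to H (-1), one bond to Br (+1), one bond to B (-1).
Oxidation state = 0 − 1 + 1 − 1 = -1.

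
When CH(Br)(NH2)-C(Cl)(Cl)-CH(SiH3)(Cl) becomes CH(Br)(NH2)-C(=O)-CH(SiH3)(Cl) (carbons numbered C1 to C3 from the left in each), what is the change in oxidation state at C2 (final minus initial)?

Before: C2 has 2 bonds to C, 2 bonds to Cl → oxidation state +2.
After: C2 has 2 bonds to C, 2 bonds to O → oxidation state +2.
Δ = +2 − (+2) = 0, so no net redox change at C2.

0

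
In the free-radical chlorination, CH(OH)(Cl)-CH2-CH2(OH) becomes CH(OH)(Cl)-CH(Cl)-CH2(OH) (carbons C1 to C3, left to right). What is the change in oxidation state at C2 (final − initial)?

Before: C2 has 2 bonds to C, 2 bonds to H → oxidation state -2.
After: C2 has 2 bonds to C, 1 bond to H, 1 bond to Cl → oxidation state 0.
Δ = 0 − (-2) = +2, so this is an oxidation at C2.

+2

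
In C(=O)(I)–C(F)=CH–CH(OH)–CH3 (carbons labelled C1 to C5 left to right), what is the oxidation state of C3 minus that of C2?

C3: 3C, 1H → 0 − 1 = -1
C2: 3C, 1F → 0 + 1 = +1
Difference: -1 − (+1) = -2.

-2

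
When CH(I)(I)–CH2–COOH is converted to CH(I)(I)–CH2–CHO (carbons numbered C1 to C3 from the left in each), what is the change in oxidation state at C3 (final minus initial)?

Before: C3 has 1 bond to C, 3 bonds to O → oxidation state +3.
After: C3 has 1 bond to C, 1 bond to H, 2 bonds to O → oxidation state +1.
Δ = +1 − (+3) = -2, so this is a reduction at C3.

-2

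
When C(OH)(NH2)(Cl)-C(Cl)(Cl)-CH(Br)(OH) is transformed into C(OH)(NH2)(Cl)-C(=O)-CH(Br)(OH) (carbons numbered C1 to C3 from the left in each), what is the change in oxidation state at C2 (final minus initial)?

Before: C2 has 2 bonds to C, 2 bonds to Cl → oxidation state +2.
After: C2 has 2 bonds to C, 2 bonds to O → oxidation state +2.
Δ = +2 − (+2) = 0, so no net redox change at C2.

0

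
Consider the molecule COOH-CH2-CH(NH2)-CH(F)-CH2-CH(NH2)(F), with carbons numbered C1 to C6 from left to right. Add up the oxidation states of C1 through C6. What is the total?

Tallying each carbon's bonds:
C1: 1C, 3O → 0 + 3 = +3
C2: 2C, 2H → 0 − 2 = -2
C3: 2C, 1H, 1N → 0 − 1 + 1 = 0
C4: 2C, 1H, 1F → 0 − 1 + 1 = 0
C5: 2C, 2H → 0 − 2 = -2
C6: 1C, 1H, 1N, 1F → 0 − 1 + 1 + 1 = +1
Sum = +3 − 2 + 0 + 0 − 2 + 1 = 0.

0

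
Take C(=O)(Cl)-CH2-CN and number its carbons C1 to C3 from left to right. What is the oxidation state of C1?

Assign +1 per bond to O/N/halogen, −1 per bond to H or an electropositive element, and 0 per bond to carbon.
C1 has one bond to C (0), a double bond to O (2×+1 = +2), one bond to Cl (+1).
Oxidation state = 0 + 2 + 1 = +3.

+3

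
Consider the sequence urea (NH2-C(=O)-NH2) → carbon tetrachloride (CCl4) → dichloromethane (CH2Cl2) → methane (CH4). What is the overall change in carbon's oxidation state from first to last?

-8

Carbon oxidation states along the series — urea: +4, carbon tetrachloride: +4, dichloromethane: 0, methane: -4.
Net change = -4 − (+4) = -8.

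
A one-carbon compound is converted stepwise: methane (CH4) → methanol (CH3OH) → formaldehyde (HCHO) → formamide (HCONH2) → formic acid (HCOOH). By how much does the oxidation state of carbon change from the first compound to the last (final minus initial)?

Carbon oxidation states along the series — methane: -4, methanol: -2, formaldehyde: 0, formamide: +2, formic acid: +2.
Net change = +2 − (-4) = +6.

+6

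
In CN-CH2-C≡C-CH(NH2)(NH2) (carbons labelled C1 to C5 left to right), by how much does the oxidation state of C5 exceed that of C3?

+1

C5: 1C, 1H, 2N → 0 − 1 + 2 = +1
C3: 4C → 0 = 0
Difference: +1 − (0) = +1.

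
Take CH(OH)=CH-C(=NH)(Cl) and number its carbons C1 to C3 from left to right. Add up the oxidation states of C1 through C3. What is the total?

Tallying each carbon's bonds:
C1: 2C, 1H, 1O → 0 − 1 + 1 = 0
C2: 3C, 1H → 0 − 1 = -1
C3: 1C, 2N, 1Cl → 0 + 2 + 1 = +3
Sum = 0 − 1 + 3 = +2.

+2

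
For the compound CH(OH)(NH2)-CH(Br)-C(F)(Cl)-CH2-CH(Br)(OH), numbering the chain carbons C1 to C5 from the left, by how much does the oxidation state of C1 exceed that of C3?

C1: 1C, 1H, 1O, 1N → 0 − 1 + 1 + 1 = +1
C3: 2C, 1F, 1Cl → 0 + 1 + 1 = +2
Difference: +1 − (+2) = -1.

-1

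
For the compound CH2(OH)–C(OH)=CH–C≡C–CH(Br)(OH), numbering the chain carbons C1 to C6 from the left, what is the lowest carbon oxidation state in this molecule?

-1

Tallying each carbon's bonds:
C1: 1C, 2H, 1O → 0 − 2 + 1 = -1
C2: 3C, 1O → 0 + 1 = +1
C3: 3C, 1H → 0 − 1 = -1
C4: 4C → 0 = 0
C5: 4C → 0 = 0
C6: 1C, 1H, 1O, 1Br → 0 − 1 + 1 + 1 = +1
The lowest value is -1.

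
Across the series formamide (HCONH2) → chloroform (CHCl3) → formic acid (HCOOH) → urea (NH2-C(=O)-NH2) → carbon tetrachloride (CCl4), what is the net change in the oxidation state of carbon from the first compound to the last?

Carbon oxidation states along the series — formamide: +2, chloroform: +2, formic acid: +2, urea: +4, carbon tetrachloride: +4.
Net change = +4 − (+2) = +2.

+2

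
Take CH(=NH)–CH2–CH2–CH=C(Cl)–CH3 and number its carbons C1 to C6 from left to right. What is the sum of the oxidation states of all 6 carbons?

-6

Tallying each carbon's bonds:
C1: 1C, 1H, 2N → 0 − 1 + 2 = +1
C2: 2C, 2H → 0 − 2 = -2
C3: 2C, 2H → 0 − 2 = -2
C4: 3C, 1H → 0 − 1 = -1
C5: 3C, 1Cl → 0 + 1 = +1
C6: 1C, 3H → 0 − 3 = -3
Sum = +1 − 2 − 2 − 1 + 1 − 3 = -6.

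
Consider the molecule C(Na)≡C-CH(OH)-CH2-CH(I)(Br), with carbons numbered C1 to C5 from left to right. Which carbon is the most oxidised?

Tallying each carbon's bonds:
C1: 3C, 1Na → 0 − 1 = -1
C2: 4C → 0 = 0
C3: 2C, 1H, 1O → 0 − 1 + 1 = 0
C4: 2C, 2H → 0 − 2 = -2
C5: 1C, 1H, 1Br, 1I → 0 − 1 + 1 + 1 = +1
The most oxidised carbon is C5 at +1.

C5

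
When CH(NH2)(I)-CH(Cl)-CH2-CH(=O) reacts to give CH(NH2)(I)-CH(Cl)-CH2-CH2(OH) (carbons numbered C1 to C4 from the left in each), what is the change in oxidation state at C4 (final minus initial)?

-2

Before: C4 has 1 bond to C, 1 bond to H, 2 bonds to O → oxidation state +1.
After: C4 has 1 bond to C, 2 bonds to H, 1 bond to O → oxidation state -1.
Δ = -1 − (+1) = -2, so this is a reduction at C4.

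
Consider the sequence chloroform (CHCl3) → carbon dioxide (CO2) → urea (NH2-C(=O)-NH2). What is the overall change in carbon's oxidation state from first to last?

+2

Carbon oxidation states along the series — chloroform: +2, carbon dioxide: +4, urea: +4.
Net change = +4 − (+2) = +2.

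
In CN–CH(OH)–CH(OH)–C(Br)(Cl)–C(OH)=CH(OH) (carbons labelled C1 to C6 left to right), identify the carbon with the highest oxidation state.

C1

Tallying each carbon's bonds:
C1: 1C, 3N → 0 + 3 = +3
C2: 2C, 1H, 1O → 0 − 1 + 1 = 0
C3: 2C, 1H, 1O → 0 − 1 + 1 = 0
C4: 2C, 1Cl, 1Br → 0 + 1 + 1 = +2
C5: 3C, 1O → 0 + 1 = +1
C6: 2C, 1H, 1O → 0 − 1 + 1 = 0
The most oxidised carbon is C1 at +3.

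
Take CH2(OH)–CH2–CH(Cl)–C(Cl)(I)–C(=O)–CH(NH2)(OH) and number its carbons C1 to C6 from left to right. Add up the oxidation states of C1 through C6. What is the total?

Tallying each carbon's bonds:
C1: 1C, 2H, 1O → 0 − 2 + 1 = -1
C2: 2C, 2H → 0 − 2 = -2
C3: 2C, 1H, 1Cl → 0 − 1 + 1 = 0
C4: 2C, 1Cl, 1I → 0 + 1 + 1 = +2
C5: 2C, 2O → 0 + 2 = +2
C6: 1C, 1H, 1O, 1N → 0 − 1 + 1 + 1 = +1
Sum = -1 − 2 + 0 + 2 + 2 + 1 = +2.

+2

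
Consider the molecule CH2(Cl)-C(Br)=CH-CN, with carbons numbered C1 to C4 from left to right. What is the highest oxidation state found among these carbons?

Count +1 for every bond to an atom more electronegative than carbon and −1 for every bond to one less electronegative; C–C bonds are 0. Tallying each carbon:
C1: 1C, 2H, 1Cl → 0 − 2 + 1 = -1
C2: 3C, 1Br → 0 + 1 = +1
C3: 3C, 1H → 0 − 1 = -1
C4: 1C, 3N → 0 + 3 = +3
The highest value is +3.

+3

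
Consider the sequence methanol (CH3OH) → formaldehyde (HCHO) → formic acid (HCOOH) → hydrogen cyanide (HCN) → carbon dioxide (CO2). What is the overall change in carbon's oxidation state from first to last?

Carbon oxidation states along the series — methanol: -2, formaldehyde: 0, formic acid: +2, hydrogen cyanide: +2, carbon dioxide: +4.
Net change = +4 − (-2) = +6.

+6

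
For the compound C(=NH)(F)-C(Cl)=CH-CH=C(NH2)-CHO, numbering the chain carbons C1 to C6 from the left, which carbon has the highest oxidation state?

C1

Assign +1 per bond to O/N/halogen, −1 per bond to H or an electropositive element, and 0 per bond to carbon. Tallying each carbon:
C1: 1C, 2N, 1F → 0 + 2 + 1 = +3
C2: 3C, 1Cl → 0 + 1 = +1
C3: 3C, 1H → 0 − 1 = -1
C4: 3C, 1H → 0 − 1 = -1
C5: 3C, 1N → 0 + 1 = +1
C6: 1C, 1H, 2O → 0 − 1 + 2 = +1
The most oxidised carbon is C1 at +3.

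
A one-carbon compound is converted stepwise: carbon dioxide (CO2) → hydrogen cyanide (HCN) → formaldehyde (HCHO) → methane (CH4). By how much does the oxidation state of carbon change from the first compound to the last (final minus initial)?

-8

Carbon oxidation states along the series — carbon dioxide: +4, hydrogen cyanide: +2, formaldehyde: 0, methane: -4.
Net change = -4 − (+4) = -8.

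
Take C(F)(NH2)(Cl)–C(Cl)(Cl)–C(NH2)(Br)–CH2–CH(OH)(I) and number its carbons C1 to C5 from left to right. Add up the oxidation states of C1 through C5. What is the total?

Count +1 for every bond to an atom more electronegative than carbon and −1 for every bond to one less electronegative; C–C bonds are 0. Tallying each carbon:
C1: 1C, 1N, 1F, 1Cl → 0 + 1 + 1 + 1 = +3
C2: 2C, 2Cl → 0 + 2 = +2
C3: 2C, 1N, 1Br → 0 + 1 + 1 = +2
C4: 2C, 2H → 0 − 2 = -2
C5: 1C, 1H, 1O, 1I → 0 − 1 + 1 + 1 = +1
Sum = +3 + 2 + 2 − 2 + 1 = +6.

+6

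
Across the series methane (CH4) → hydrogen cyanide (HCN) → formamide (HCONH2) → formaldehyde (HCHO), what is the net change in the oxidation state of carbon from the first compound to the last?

+4

Carbon oxidation states along the series — methane: -4, hydrogen cyanide: +2, formamide: +2, formaldehyde: 0.
Net change = 0 − (-4) = +4.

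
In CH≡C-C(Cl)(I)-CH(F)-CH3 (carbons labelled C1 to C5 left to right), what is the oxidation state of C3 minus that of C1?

C3: 2C, 1Cl, 1I → 0 + 1 + 1 = +2
C1: 3C, 1H → 0 − 1 = -1
Difference: +2 − (-1) = +3.

+3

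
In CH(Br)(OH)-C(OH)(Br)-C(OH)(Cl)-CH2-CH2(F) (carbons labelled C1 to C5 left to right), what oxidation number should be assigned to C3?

C3 has one bond to C (0), one bond to C (0), one bond to O (+1), one bond to Cl (+1).
Oxidation state = 0 + 0 + 1 + 1 = +2.

+2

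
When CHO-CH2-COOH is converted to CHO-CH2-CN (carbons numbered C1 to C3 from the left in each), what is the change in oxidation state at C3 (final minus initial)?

Before: C3 has 1 bond to C, 3 bonds to O → oxidation state +3.
After: C3 has 1 bond to C, 3 bonds to N → oxidation state +3.
Δ = +3 − (+3) = 0, so no net redox change at C3.

0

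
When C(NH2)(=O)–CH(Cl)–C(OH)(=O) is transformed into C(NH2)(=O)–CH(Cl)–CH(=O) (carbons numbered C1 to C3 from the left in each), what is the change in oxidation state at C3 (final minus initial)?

Before: C3 has 1 bond to C, 3 bonds to O → oxidation state +3.
After: C3 has 1 bond to C, 1 bond to H, 2 bonds to O → oxidation state +1.
Δ = +1 − (+3) = -2, so this is a reduction at C3.

-2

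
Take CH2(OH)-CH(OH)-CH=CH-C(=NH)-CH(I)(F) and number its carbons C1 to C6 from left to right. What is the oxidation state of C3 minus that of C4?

C3: 3C, 1H → 0 − 1 = -1
C4: 3C, 1H → 0 − 1 = -1
Difference: -1 − (-1) = 0.

0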